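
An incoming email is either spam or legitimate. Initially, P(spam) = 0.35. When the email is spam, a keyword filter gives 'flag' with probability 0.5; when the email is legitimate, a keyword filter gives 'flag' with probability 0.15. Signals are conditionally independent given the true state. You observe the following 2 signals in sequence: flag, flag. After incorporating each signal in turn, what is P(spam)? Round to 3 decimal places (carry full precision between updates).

After 'flag': P(spam) = 0.5·0.3500 / (0.5·0.3500 + 0.15·0.6500) ≈ 0.6422
After 'flag': P(spam) = 0.5·0.6422 / (0.5·0.6422 + 0.15·0.3578) ≈ 0.8568

0.857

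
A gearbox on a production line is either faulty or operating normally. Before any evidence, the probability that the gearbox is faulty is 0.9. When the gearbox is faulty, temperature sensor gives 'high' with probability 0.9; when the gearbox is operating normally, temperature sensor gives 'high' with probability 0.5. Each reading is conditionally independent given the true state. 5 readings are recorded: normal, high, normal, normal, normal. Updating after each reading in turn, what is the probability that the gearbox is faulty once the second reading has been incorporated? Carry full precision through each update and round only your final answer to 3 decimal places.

0.764

After 'normal': P(faulty) = 0.1·0.9000 / (0.1·0.9000 + 0.5·0.1000) ≈ 0.6429
After 'high': P(faulty) = 0.9·0.6429 / (0.9·0.6429 + 0.5·0.3571) ≈ 0.7642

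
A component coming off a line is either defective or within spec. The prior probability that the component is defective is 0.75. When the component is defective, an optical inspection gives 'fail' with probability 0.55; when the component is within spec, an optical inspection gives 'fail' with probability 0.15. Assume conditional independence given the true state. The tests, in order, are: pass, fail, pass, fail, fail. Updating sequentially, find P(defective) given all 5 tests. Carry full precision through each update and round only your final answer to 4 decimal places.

0.9764

After 'pass': P(defective) = 0.45·0.7500 / (0.45·0.7500 + 0.85·0.2500) ≈ 0.6136
After 'fail': P(defective) = 0.55·0.6136 / (0.55·0.6136 + 0.15·0.3864) ≈ 0.8534
After 'pass': P(defective) = 0.45·0.8534 / (0.45·0.8534 + 0.85·0.1466) ≈ 0.7551
After 'fail': P(defective) = 0.55·0.7551 / (0.55·0.7551 + 0.15·0.2449) ≈ 0.9187
After 'fail': P(defective) = 0.55·0.9187 / (0.55·0.9187 + 0.15·0.0813) ≈ 0.9764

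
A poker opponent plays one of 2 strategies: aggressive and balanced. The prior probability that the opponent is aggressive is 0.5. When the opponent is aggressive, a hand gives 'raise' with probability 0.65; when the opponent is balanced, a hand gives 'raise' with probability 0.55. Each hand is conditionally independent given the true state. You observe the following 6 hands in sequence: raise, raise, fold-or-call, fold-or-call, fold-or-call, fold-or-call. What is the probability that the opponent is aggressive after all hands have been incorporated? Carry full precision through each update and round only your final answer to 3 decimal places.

After 'raise': P(aggressive) = 0.65·0.5000 / (0.65·0.5000 + 0.55·0.5000) ≈ 0.5417
After 'raise': P(aggressive) = 0.65·0.5417 / (0.65·0.5417 + 0.55·0.4583) ≈ 0.5828
After 'fold-or-call': P(aggressive) = 0.35·0.5828 / (0.35·0.5828 + 0.45·0.4172) ≈ 0.5207
After 'fold-or-call': P(aggressive) = 0.35·0.5207 / (0.35·0.5207 + 0.45·0.4793) ≈ 0.4580
After 'fold-or-call': P(aggressive) = 0.35·0.4580 / (0.35·0.4580 + 0.45·0.5420) ≈ 0.3966
After 'fold-or-call': P(aggressive) = 0.35·0.3966 / (0.35·0.3966 + 0.45·0.6034) ≈ 0.3382

0.338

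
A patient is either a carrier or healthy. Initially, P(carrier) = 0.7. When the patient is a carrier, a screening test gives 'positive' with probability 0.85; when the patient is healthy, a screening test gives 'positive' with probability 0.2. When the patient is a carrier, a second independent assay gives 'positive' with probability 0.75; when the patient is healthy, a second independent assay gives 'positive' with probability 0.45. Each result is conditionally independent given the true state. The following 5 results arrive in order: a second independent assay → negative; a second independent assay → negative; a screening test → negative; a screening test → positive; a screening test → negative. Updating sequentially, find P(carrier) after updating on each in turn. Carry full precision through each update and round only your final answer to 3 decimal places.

After a second independent assay='negative': P(carrier) = 0.25·0.7000 / (0.25·0.7000 + 0.55·0.3000) ≈ 0.5147
After a second independent assay='negative': P(carrier) = 0.25·0.5147 / (0.25·0.5147 + 0.55·0.4853) ≈ 0.3253
After a screening test='negative': P(carrier) = 0.15·0.3253 / (0.15·0.3253 + 0.8·0.6747) ≈ 0.0829
After a screening test='positive': P(carrier) = 0.85·0.0829 / (0.85·0.0829 + 0.2·0.9171) ≈ 0.2775
After a screening test='negative': P(carrier) = 0.15·0.2775 / (0.15·0.2775 + 0.8·0.7225) ≈ 0.0672

0.067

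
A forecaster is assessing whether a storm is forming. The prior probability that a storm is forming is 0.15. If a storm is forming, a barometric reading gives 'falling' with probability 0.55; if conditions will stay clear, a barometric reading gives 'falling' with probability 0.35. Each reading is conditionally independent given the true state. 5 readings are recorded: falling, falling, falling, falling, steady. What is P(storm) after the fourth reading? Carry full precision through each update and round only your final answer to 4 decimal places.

After 'falling': P(storm) = 0.55·0.1500 / (0.55·0.1500 + 0.35·0.8500) ≈ 0.2171
After 'falling': P(storm) = 0.55·0.2171 / (0.55·0.2171 + 0.35·0.7829) ≈ 0.3035
After 'falling': P(storm) = 0.55·0.3035 / (0.55·0.3035 + 0.35·0.6965) ≈ 0.4065
After 'falling': P(storm) = 0.55·0.4065 / (0.55·0.4065 + 0.35·0.5935) ≈ 0.5183

0.5183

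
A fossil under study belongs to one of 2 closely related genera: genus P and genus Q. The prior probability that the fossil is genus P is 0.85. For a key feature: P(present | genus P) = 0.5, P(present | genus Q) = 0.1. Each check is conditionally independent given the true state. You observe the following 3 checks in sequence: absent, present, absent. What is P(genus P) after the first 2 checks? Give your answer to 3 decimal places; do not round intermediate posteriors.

After 'absent': P(genus P) = 0.5·0.8500 / (0.5·0.8500 + 0.9·0.1500) ≈ 0.7589
After 'present': P(genus P) = 0.5·0.7589 / (0.5·0.7589 + 0.1·0.2411) ≈ 0.9403

0.940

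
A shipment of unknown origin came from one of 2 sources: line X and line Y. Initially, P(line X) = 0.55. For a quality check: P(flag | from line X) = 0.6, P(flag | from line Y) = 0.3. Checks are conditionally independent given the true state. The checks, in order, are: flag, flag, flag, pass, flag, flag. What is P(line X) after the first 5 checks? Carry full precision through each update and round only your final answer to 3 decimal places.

Each posterior becomes the prior for the next update.
After 'flag': P(line X) = 0.6·0.5500 / (0.6·0.5500 + 0.3·0.4500) ≈ 0.7097
After 'flag': P(line X) = 0.6·0.7097 / (0.6·0.7097 + 0.3·0.2903) ≈ 0.8302
After 'flag': P(line X) = 0.6·0.8302 / (0.6·0.8302 + 0.3·0.1698) ≈ 0.9072
After 'pass': P(line X) = 0.4·0.9072 / (0.4·0.9072 + 0.7·0.0928) ≈ 0.8482
After 'flag': P(line X) = 0.6·0.8482 / (0.6·0.8482 + 0.3·0.1518) ≈ 0.9179

0.918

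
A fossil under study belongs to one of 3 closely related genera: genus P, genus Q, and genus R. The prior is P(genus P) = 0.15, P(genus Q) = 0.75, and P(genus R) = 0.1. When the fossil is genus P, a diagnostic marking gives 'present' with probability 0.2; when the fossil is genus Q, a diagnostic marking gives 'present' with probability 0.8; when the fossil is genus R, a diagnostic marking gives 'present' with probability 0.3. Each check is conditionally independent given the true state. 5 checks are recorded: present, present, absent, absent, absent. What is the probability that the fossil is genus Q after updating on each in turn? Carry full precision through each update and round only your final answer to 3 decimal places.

0.384

Each posterior becomes the prior for the next update.
After 'present': normaliser = 0.2·0.1500 + 0.8·0.7500 + 0.3·0.1000; P(genus P) ≈ 0.0455, P(genus Q) ≈ 0.9091, P(genus R) ≈ 0.0455
After 'present': normaliser = 0.2·0.0455 + 0.8·0.9091 + 0.3·0.0455; P(genus P) ≈ 0.0121, P(genus Q) ≈ 0.9697, P(genus R) ≈ 0.0182
After 'absent': normaliser = 0.8·0.0121 + 0.2·0.9697 + 0.7·0.0182; P(genus P) ≈ 0.0448, P(genus Q) ≈ 0.8964, P(genus R) ≈ 0.0588
After 'absent': normaliser = 0.8·0.0448 + 0.2·0.8964 + 0.7·0.0588; P(genus P) ≈ 0.1399, P(genus Q) ≈ 0.6995, P(genus R) ≈ 0.1607
After 'absent': normaliser = 0.8·0.1399 + 0.2·0.6995 + 0.7·0.1607; P(genus P) ≈ 0.3072, P(genus Q) ≈ 0.3840, P(genus R) ≈ 0.3087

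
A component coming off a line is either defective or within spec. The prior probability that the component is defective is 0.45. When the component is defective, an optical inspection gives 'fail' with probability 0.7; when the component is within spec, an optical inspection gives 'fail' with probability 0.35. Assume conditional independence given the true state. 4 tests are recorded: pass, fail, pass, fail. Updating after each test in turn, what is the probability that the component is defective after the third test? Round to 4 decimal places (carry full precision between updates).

0.2585

After 'pass': P(defective) = 0.3·0.4500 / (0.3·0.4500 + 0.65·0.5500) ≈ 0.2741
After 'fail': P(defective) = 0.7·0.2741 / (0.7·0.2741 + 0.35·0.7259) ≈ 0.4303
After 'pass': P(defective) = 0.3·0.4303 / (0.3·0.4303 + 0.65·0.5697) ≈ 0.2585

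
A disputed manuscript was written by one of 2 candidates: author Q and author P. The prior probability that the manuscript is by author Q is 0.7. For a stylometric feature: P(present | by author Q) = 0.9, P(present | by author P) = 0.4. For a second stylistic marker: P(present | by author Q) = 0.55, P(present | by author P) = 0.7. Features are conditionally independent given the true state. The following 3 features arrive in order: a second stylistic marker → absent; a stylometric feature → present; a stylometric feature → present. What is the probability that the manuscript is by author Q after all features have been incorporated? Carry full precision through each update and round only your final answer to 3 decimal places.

Apply Bayes' rule sequentially, carrying P(author Q) forward.
After a second stylistic marker='absent': P(author Q) = 0.45·0.7000 / (0.45·0.7000 + 0.3·0.3000) ≈ 0.7778
After a stylometric feature='present': P(author Q) = 0.9·0.7778 / (0.9·0.7778 + 0.4·0.2222) ≈ 0.8873
After a stylometric feature='present': P(author Q) = 0.9·0.8873 / (0.9·0.8873 + 0.4·0.1127) ≈ 0.9466

0.947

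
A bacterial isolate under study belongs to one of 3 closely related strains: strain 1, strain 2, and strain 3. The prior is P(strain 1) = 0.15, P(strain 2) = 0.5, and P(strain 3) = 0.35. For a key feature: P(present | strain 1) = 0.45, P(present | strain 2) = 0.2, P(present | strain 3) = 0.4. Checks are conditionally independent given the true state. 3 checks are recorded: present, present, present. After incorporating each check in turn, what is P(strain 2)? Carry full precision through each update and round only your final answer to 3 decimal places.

After 'present': normaliser = 0.45·0.1500 + 0.2·0.5000 + 0.4·0.3500; P(strain 1) ≈ 0.2195, P(strain 2) ≈ 0.3252, P(strain 3) ≈ 0.4553
After 'present': normaliser = 0.45·0.2195 + 0.2·0.3252 + 0.4·0.4553; P(strain 1) ≈ 0.2855, P(strain 2) ≈ 0.1880, P(strain 3) ≈ 0.5264
After 'present': normaliser = 0.45·0.2855 + 0.2·0.1880 + 0.4·0.5264; P(strain 1) ≈ 0.3411, P(strain 2) ≈ 0.0998, P(strain 3) ≈ 0.5590

0.100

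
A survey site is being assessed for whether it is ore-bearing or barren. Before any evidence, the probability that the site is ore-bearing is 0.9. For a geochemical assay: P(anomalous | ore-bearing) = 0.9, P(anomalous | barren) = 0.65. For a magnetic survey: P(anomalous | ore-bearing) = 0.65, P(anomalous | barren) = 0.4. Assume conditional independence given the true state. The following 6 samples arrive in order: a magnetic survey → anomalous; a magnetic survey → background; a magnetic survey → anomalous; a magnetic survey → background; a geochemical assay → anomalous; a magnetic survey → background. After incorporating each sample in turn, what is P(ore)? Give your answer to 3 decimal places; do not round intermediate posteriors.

After a magnetic survey='anomalous': P(ore) = 0.65·0.9000 / (0.65·0.9000 + 0.4·0.1000) ≈ 0.9360
After a magnetic survey='background': P(ore) = 0.35·0.9360 / (0.35·0.9360 + 0.6·0.0640) ≈ 0.8951
After a magnetic survey='anomalous': P(ore) = 0.65·0.8951 / (0.65·0.8951 + 0.4·0.1049) ≈ 0.9327
After a magnetic survey='background': P(ore) = 0.35·0.9327 / (0.35·0.9327 + 0.6·0.0673) ≈ 0.8900
After a geochemical assay='anomalous': P(ore) = 0.9·0.8900 / (0.9·0.8900 + 0.65·0.1100) ≈ 0.9180
After a magnetic survey='background': P(ore) = 0.35·0.9180 / (0.35·0.9180 + 0.6·0.0820) ≈ 0.8672

0.867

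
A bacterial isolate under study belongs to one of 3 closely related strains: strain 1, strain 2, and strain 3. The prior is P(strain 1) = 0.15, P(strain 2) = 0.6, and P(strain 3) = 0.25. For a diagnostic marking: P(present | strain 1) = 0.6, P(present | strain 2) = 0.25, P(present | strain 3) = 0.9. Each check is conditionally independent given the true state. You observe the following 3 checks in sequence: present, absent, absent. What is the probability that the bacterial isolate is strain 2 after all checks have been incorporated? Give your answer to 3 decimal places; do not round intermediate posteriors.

After 'present': normaliser = 0.6·0.1500 + 0.25·0.6000 + 0.9·0.2500; P(strain 1) ≈ 0.1935, P(strain 2) ≈ 0.3226, P(strain 3) ≈ 0.4839
After 'absent': normaliser = 0.4·0.1935 + 0.75·0.3226 + 0.1·0.4839; P(strain 1) ≈ 0.2105, P(strain 2) ≈ 0.6579, P(strain 3) ≈ 0.1316
After 'absent': normaliser = 0.4·0.2105 + 0.75·0.6579 + 0.1·0.1316; P(strain 1) ≈ 0.1425, P(strain 2) ≈ 0.8352, P(strain 3) ≈ 0.0223

0.835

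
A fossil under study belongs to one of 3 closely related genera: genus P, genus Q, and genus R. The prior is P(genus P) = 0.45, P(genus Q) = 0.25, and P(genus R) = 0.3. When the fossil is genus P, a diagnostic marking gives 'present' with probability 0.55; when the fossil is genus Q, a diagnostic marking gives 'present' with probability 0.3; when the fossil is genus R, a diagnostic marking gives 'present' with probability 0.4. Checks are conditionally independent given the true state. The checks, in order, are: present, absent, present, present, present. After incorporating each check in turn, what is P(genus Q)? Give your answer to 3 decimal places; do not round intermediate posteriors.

After 'present': normaliser = 0.55·0.4500 + 0.3·0.2500 + 0.4·0.3000; P(genus P) ≈ 0.5593, P(genus Q) ≈ 0.1695, P(genus R) ≈ 0.2712
After 'absent': normaliser = 0.45·0.5593 + 0.7·0.1695 + 0.6·0.2712; P(genus P) ≈ 0.4722, P(genus Q) ≈ 0.2226, P(genus R) ≈ 0.3052
After 'present': normaliser = 0.55·0.4722 + 0.3·0.2226 + 0.4·0.3052; P(genus P) ≈ 0.5789, P(genus Q) ≈ 0.1489, P(genus R) ≈ 0.2722
After 'present': normaliser = 0.55·0.5789 + 0.3·0.1489 + 0.4·0.2722; P(genus P) ≈ 0.6747, P(genus Q) ≈ 0.0946, P(genus R) ≈ 0.2307
After 'present': normaliser = 0.55·0.6747 + 0.3·0.0946 + 0.4·0.2307; P(genus P) ≈ 0.7546, P(genus Q) ≈ 0.0577, P(genus R) ≈ 0.1877

0.058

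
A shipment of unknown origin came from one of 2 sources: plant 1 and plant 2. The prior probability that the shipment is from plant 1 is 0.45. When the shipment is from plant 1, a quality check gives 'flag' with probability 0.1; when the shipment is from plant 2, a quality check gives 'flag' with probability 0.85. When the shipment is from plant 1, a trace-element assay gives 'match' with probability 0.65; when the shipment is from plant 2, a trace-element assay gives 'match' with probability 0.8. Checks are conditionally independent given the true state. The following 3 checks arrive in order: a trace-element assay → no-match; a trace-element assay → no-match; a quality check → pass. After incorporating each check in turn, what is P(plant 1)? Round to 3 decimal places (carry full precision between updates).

0.938

After a trace-element assay='no-match': P(plant 1) = 0.35·0.4500 / (0.35·0.4500 + 0.2·0.5500) ≈ 0.5888
After a trace-element assay='no-match': P(plant 1) = 0.35·0.5888 / (0.35·0.5888 + 0.2·0.4112) ≈ 0.7147
After a quality check='pass': P(plant 1) = 0.9·0.7147 / (0.9·0.7147 + 0.15·0.2853) ≈ 0.9376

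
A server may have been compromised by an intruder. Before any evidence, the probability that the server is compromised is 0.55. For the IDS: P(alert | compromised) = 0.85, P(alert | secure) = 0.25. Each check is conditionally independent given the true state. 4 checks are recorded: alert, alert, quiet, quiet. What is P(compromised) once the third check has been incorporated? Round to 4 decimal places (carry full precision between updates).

After 'alert': P(compromised) = 0.85·0.5500 / (0.85·0.5500 + 0.25·0.4500) ≈ 0.8060
After 'alert': P(compromised) = 0.85·0.8060 / (0.85·0.8060 + 0.25·0.1940) ≈ 0.9339
After 'quiet': P(compromised) = 0.15·0.9339 / (0.15·0.9339 + 0.75·0.0661) ≈ 0.7386

0.7386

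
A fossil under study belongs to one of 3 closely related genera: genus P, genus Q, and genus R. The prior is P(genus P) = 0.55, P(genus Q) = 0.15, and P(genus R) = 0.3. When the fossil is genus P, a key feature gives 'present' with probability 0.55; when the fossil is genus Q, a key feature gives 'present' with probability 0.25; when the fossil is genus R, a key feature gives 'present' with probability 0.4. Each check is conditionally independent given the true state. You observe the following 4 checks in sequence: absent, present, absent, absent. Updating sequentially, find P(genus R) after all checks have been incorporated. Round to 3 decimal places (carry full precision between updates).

After 'absent': normaliser = 0.45·0.5500 + 0.75·0.1500 + 0.6·0.3000; P(genus P) ≈ 0.4583, P(genus Q) ≈ 0.2083, P(genus R) ≈ 0.3333
After 'present': normaliser = 0.55·0.4583 + 0.25·0.2083 + 0.4·0.3333; P(genus P) ≈ 0.5762, P(genus Q) ≈ 0.1190, P(genus R) ≈ 0.3048
After 'absent': normaliser = 0.45·0.5762 + 0.75·0.1190 + 0.6·0.3048; P(genus P) ≈ 0.4879, P(genus Q) ≈ 0.1680, P(genus R) ≈ 0.3441
After 'absent': normaliser = 0.45·0.4879 + 0.75·0.1680 + 0.6·0.3441; P(genus P) ≈ 0.3977, P(genus Q) ≈ 0.2283, P(genus R) ≈ 0.3740

0.374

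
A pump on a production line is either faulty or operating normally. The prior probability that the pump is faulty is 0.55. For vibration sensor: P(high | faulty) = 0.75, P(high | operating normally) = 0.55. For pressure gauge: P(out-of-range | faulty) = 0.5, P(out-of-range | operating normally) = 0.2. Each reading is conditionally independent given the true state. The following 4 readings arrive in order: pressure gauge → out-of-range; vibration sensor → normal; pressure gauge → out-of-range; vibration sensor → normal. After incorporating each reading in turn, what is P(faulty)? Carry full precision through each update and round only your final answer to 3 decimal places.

After pressure gauge='out-of-range': P(faulty) = 0.5·0.5500 / (0.5·0.5500 + 0.2·0.4500) ≈ 0.7534
After vibration sensor='normal': P(faulty) = 0.25·0.7534 / (0.25·0.7534 + 0.45·0.2466) ≈ 0.6293
After pressure gauge='out-of-range': P(faulty) = 0.5·0.6293 / (0.5·0.6293 + 0.2·0.3707) ≈ 0.8093
After vibration sensor='normal': P(faulty) = 0.25·0.8093 / (0.25·0.8093 + 0.45·0.1907) ≈ 0.7022

0.702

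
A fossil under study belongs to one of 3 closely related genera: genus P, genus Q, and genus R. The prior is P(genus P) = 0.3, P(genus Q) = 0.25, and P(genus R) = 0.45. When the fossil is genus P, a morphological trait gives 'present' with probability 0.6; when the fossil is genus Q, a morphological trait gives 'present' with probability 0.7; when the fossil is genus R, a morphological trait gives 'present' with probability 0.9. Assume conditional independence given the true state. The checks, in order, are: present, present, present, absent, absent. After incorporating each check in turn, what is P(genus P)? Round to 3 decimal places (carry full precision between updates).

Apply Bayes' rule sequentially, carrying P(genus P) forward.
After 'present': normaliser = 0.6·0.3000 + 0.7·0.2500 + 0.9·0.4500; P(genus P) ≈ 0.2368, P(genus Q) ≈ 0.2303, P(genus R) ≈ 0.5329
After 'present': normaliser = 0.6·0.2368 + 0.7·0.2303 + 0.9·0.5329; P(genus P) ≈ 0.1815, P(genus Q) ≈ 0.2059, P(genus R) ≈ 0.6126
After 'present': normaliser = 0.6·0.1815 + 0.7·0.2059 + 0.9·0.6126; P(genus P) ≈ 0.1354, P(genus Q) ≈ 0.1792, P(genus R) ≈ 0.6854
After 'absent': normaliser = 0.4·0.1354 + 0.3·0.1792 + 0.1·0.6854; P(genus P) ≈ 0.3069, P(genus Q) ≈ 0.3046, P(genus R) ≈ 0.3885
After 'absent': normaliser = 0.4·0.3069 + 0.3·0.3046 + 0.1·0.3885; P(genus P) ≈ 0.4853, P(genus Q) ≈ 0.3612, P(genus R) ≈ 0.1535

0.485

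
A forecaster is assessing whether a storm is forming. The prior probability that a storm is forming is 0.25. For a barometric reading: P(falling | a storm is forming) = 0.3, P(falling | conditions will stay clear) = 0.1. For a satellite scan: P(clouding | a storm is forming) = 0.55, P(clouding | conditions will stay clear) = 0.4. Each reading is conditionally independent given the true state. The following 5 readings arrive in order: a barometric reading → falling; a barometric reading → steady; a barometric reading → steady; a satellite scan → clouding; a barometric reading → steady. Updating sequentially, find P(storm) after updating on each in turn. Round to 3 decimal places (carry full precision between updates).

After a barometric reading='falling': P(storm) = 0.3·0.2500 / (0.3·0.2500 + 0.1·0.7500) ≈ 0.5000
After a barometric reading='steady': P(storm) = 0.7·0.5000 / (0.7·0.5000 + 0.9·0.5000) ≈ 0.4375
After a barometric reading='steady': P(storm) = 0.7·0.4375 / (0.7·0.4375 + 0.9·0.5625) ≈ 0.3769
After a satellite scan='clouding': P(storm) = 0.55·0.3769 / (0.55·0.3769 + 0.4·0.6231) ≈ 0.4541
After a barometric reading='steady': P(storm) = 0.7·0.4541 / (0.7·0.4541 + 0.9·0.5459) ≈ 0.3928

0.393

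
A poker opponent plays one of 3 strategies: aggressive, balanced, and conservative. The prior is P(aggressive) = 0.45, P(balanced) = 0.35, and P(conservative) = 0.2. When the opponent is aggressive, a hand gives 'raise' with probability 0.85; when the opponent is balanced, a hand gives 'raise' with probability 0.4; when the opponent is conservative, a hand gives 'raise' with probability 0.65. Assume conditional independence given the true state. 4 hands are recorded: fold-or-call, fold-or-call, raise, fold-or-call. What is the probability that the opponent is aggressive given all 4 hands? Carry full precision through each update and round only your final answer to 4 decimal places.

0.0348

Apply Bayes' rule sequentially, carrying P(aggressive) forward.
After 'fold-or-call': normaliser = 0.15·0.4500 + 0.6·0.3500 + 0.35·0.2000; P(aggressive) ≈ 0.1942, P(balanced) ≈ 0.6043, P(conservative) ≈ 0.2014
After 'fold-or-call': normaliser = 0.15·0.1942 + 0.6·0.6043 + 0.35·0.2014; P(aggressive) ≈ 0.0630, P(balanced) ≈ 0.7844, P(conservative) ≈ 0.1525
After 'raise': normaliser = 0.85·0.0630 + 0.4·0.7844 + 0.65·0.1525; P(aggressive) ≈ 0.1149, P(balanced) ≈ 0.6726, P(conservative) ≈ 0.2125
After 'fold-or-call': normaliser = 0.15·0.1149 + 0.6·0.6726 + 0.35·0.2125; P(aggressive) ≈ 0.0348, P(balanced) ≈ 0.8150, P(conservative) ≈ 0.1502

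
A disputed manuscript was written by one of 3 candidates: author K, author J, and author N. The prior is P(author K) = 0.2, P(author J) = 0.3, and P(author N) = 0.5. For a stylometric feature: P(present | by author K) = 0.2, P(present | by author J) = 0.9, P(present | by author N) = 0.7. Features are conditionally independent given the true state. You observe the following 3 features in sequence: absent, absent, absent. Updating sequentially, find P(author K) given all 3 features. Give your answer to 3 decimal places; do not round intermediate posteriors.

0.881

After 'absent': normaliser = 0.8·0.2000 + 0.1·0.3000 + 0.3·0.5000; P(author K) ≈ 0.4706, P(author J) ≈ 0.0882, P(author N) ≈ 0.4412
After 'absent': normaliser = 0.8·0.4706 + 0.1·0.0882 + 0.3·0.4412; P(author K) ≈ 0.7273, P(author J) ≈ 0.0170, P(author N) ≈ 0.2557
After 'absent': normaliser = 0.8·0.7273 + 0.1·0.0170 + 0.3·0.2557; P(author K) ≈ 0.8812, P(author J) ≈ 0.0026, P(author N) ≈ 0.1162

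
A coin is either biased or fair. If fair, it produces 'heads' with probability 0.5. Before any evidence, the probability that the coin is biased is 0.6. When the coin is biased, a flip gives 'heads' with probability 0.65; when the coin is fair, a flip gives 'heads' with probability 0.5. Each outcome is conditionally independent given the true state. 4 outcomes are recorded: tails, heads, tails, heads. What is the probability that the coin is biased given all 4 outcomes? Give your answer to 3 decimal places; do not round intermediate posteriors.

0.554

After 'tails': P(biased) = 0.35·0.6000 / (0.35·0.6000 + 0.5·0.4000) ≈ 0.5122
After 'heads': P(biased) = 0.65·0.5122 / (0.65·0.5122 + 0.5·0.4878) ≈ 0.5772
After 'tails': P(biased) = 0.35·0.5772 / (0.35·0.5772 + 0.5·0.4228) ≈ 0.4886
After 'heads': P(biased) = 0.65·0.4886 / (0.65·0.4886 + 0.5·0.5114) ≈ 0.5540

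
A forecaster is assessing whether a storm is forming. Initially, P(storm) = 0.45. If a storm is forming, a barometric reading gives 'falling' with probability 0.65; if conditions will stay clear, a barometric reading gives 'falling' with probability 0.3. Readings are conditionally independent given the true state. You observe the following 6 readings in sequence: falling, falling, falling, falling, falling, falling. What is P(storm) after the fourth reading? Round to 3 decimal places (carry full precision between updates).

0.947

After 'falling': P(storm) = 0.65·0.4500 / (0.65·0.4500 + 0.3·0.5500) ≈ 0.6393
After 'falling': P(storm) = 0.65·0.6393 / (0.65·0.6393 + 0.3·0.3607) ≈ 0.7934
After 'falling': P(storm) = 0.65·0.7934 / (0.65·0.7934 + 0.3·0.2066) ≈ 0.8927
After 'falling': P(storm) = 0.65·0.8927 / (0.65·0.8927 + 0.3·0.1073) ≈ 0.9475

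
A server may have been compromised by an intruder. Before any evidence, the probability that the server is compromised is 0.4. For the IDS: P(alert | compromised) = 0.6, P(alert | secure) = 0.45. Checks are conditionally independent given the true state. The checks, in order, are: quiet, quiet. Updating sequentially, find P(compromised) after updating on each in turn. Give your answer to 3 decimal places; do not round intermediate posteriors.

0.261

After 'quiet': P(compromised) = 0.4·0.4000 / (0.4·0.4000 + 0.55·0.6000) ≈ 0.3265
After 'quiet': P(compromised) = 0.4·0.3265 / (0.4·0.3265 + 0.55·0.6735) ≈ 0.2607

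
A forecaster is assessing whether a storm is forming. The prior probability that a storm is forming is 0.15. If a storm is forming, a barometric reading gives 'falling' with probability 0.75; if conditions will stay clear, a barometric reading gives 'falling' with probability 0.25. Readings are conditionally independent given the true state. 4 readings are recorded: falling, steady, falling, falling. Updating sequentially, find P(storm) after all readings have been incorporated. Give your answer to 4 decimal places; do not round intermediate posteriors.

After 'falling': P(storm) = 0.75·0.1500 / (0.75·0.1500 + 0.25·0.8500) ≈ 0.3462
After 'steady': P(storm) = 0.25·0.3462 / (0.25·0.3462 + 0.75·0.6538) ≈ 0.1500
After 'falling': P(storm) = 0.75·0.1500 / (0.75·0.1500 + 0.25·0.8500) ≈ 0.3462
After 'falling': P(storm) = 0.75·0.3462 / (0.75·0.3462 + 0.25·0.6538) ≈ 0.6136

0.6136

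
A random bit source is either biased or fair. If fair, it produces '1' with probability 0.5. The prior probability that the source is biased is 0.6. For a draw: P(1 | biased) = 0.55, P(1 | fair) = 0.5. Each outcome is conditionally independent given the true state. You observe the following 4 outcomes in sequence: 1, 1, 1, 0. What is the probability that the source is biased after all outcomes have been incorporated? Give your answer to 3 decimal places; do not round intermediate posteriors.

After '1': P(biased) = 0.55·0.6000 / (0.55·0.6000 + 0.5·0.4000) ≈ 0.6226
After '1': P(biased) = 0.55·0.6226 / (0.55·0.6226 + 0.5·0.3774) ≈ 0.6448
After '1': P(biased) = 0.55·0.6448 / (0.55·0.6448 + 0.5·0.3552) ≈ 0.6663
After '0': P(biased) = 0.45·0.6663 / (0.45·0.6663 + 0.5·0.3337) ≈ 0.6425

0.642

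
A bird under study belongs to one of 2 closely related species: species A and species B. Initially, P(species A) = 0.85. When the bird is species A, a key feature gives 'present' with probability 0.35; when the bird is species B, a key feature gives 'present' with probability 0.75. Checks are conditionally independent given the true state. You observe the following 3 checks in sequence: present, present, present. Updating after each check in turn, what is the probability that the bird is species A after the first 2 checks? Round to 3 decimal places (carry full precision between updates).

0.552

After 'present': P(species A) = 0.35·0.8500 / (0.35·0.8500 + 0.75·0.1500) ≈ 0.7256
After 'present': P(species A) = 0.35·0.7256 / (0.35·0.7256 + 0.75·0.2744) ≈ 0.5524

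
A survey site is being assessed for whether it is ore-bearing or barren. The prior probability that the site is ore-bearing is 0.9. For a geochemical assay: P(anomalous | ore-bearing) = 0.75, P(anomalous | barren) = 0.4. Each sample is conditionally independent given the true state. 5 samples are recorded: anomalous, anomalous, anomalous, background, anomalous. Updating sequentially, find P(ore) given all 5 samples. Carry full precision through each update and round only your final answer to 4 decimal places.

0.9789

Apply Bayes' rule sequentially, carrying P(ore) forward.
After 'anomalous': P(ore) = 0.75·0.9000 / (0.75·0.9000 + 0.4·0.1000) ≈ 0.9441
After 'anomalous': P(ore) = 0.75·0.9441 / (0.75·0.9441 + 0.4·0.0559) ≈ 0.9694
After 'anomalous': P(ore) = 0.75·0.9694 / (0.75·0.9694 + 0.4·0.0306) ≈ 0.9834
After 'background': P(ore) = 0.25·0.9834 / (0.25·0.9834 + 0.6·0.0166) ≈ 0.9611
After 'anomalous': P(ore) = 0.75·0.9611 / (0.75·0.9611 + 0.4·0.0389) ≈ 0.9789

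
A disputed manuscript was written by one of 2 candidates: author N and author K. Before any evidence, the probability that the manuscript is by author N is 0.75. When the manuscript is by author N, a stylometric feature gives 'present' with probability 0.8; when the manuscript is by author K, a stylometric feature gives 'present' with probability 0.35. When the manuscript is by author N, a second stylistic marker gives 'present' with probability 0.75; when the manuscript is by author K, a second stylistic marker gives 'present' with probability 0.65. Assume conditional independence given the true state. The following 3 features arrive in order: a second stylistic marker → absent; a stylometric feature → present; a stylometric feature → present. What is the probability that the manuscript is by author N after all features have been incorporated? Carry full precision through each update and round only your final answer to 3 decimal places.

0.918

After a second stylistic marker='absent': P(author N) = 0.25·0.7500 / (0.25·0.7500 + 0.35·0.2500) ≈ 0.6818
After a stylometric feature='present': P(author N) = 0.8·0.6818 / (0.8·0.6818 + 0.35·0.3182) ≈ 0.8304
After a stylometric feature='present': P(author N) = 0.8·0.8304 / (0.8·0.8304 + 0.35·0.1696) ≈ 0.9180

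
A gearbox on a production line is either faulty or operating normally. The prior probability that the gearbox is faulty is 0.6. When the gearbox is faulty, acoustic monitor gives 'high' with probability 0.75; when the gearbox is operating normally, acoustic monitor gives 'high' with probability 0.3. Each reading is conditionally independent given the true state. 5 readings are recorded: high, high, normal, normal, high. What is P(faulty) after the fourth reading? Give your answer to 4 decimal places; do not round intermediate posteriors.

0.5446

After 'high': P(faulty) = 0.75·0.6000 / (0.75·0.6000 + 0.3·0.4000) ≈ 0.7895
After 'high': P(faulty) = 0.75·0.7895 / (0.75·0.7895 + 0.3·0.2105) ≈ 0.9036
After 'normal': P(faulty) = 0.25·0.9036 / (0.25·0.9036 + 0.7·0.0964) ≈ 0.7700
After 'normal': P(faulty) = 0.25·0.7700 / (0.25·0.7700 + 0.7·0.2300) ≈ 0.5446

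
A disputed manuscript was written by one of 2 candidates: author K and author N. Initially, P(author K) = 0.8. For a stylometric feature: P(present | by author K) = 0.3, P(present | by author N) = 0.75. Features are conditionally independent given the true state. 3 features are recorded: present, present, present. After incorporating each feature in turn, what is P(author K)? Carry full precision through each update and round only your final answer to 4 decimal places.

0.2038

Apply Bayes' rule sequentially, carrying P(author K) forward.
After 'present': P(author K) = 0.3·0.8000 / (0.3·0.8000 + 0.75·0.2000) ≈ 0.6154
After 'present': P(author K) = 0.3·0.6154 / (0.3·0.6154 + 0.75·0.3846) ≈ 0.3902
After 'present': P(author K) = 0.3·0.3902 / (0.3·0.3902 + 0.75·0.6098) ≈ 0.2038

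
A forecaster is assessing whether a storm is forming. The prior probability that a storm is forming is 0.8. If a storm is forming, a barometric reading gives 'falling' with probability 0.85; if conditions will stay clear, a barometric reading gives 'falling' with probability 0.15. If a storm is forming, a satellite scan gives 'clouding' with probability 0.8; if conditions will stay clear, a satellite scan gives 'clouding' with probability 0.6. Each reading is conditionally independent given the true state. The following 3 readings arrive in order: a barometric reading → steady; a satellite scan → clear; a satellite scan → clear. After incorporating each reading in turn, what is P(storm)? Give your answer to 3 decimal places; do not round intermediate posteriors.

0.150

After a barometric reading='steady': P(storm) = 0.15·0.8000 / (0.15·0.8000 + 0.85·0.2000) ≈ 0.4138
After a satellite scan='clear': P(storm) = 0.2·0.4138 / (0.2·0.4138 + 0.4·0.5862) ≈ 0.2609
After a satellite scan='clear': P(storm) = 0.2·0.2609 / (0.2·0.2609 + 0.4·0.7391) ≈ 0.1500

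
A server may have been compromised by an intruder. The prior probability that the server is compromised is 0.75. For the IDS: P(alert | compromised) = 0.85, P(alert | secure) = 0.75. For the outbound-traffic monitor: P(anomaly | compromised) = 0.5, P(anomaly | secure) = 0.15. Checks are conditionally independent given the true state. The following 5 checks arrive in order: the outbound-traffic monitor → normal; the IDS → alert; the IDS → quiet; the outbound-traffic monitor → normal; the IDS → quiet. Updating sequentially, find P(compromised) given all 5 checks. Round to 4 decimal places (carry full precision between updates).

0.2975

Apply Bayes' rule sequentially, carrying P(compromised) forward.
After the outbound-traffic monitor='normal': P(compromised) = 0.5·0.7500 / (0.5·0.7500 + 0.85·0.2500) ≈ 0.6383
After the IDS='alert': P(compromised) = 0.85·0.6383 / (0.85·0.6383 + 0.75·0.3617) ≈ 0.6667
After the IDS='quiet': P(compromised) = 0.15·0.6667 / (0.15·0.6667 + 0.25·0.3333) ≈ 0.5455
After the outbound-traffic monitor='normal': P(compromised) = 0.5·0.5455 / (0.5·0.5455 + 0.85·0.4545) ≈ 0.4138
After the IDS='quiet': P(compromised) = 0.15·0.4138 / (0.15·0.4138 + 0.25·0.5862) ≈ 0.2975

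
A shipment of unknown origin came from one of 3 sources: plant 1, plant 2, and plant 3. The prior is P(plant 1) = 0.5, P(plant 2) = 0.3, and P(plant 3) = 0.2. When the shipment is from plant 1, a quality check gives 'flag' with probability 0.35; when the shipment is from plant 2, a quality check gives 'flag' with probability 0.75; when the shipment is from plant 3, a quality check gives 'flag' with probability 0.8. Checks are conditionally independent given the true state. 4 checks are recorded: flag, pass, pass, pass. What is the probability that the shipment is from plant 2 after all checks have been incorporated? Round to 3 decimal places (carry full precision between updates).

0.067

After 'flag': normaliser = 0.35·0.5000 + 0.75·0.3000 + 0.8·0.2000; P(plant 1) ≈ 0.3125, P(plant 2) ≈ 0.4018, P(plant 3) ≈ 0.2857
After 'pass': normaliser = 0.65·0.3125 + 0.25·0.4018 + 0.2·0.2857; P(plant 1) ≈ 0.5631, P(plant 2) ≈ 0.2785, P(plant 3) ≈ 0.1584
After 'pass': normaliser = 0.65·0.5631 + 0.25·0.2785 + 0.2·0.1584; P(plant 1) ≈ 0.7832, P(plant 2) ≈ 0.1490, P(plant 3) ≈ 0.0678
After 'pass': normaliser = 0.65·0.7832 + 0.25·0.1490 + 0.2·0.0678; P(plant 1) ≈ 0.9093, P(plant 2) ≈ 0.0665, P(plant 3) ≈ 0.0242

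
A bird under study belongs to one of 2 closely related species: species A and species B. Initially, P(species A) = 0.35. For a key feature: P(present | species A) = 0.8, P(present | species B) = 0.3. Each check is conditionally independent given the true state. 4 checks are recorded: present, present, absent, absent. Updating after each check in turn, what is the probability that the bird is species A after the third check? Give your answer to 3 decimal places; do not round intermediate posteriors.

0.522

After 'present': P(species A) = 0.8·0.3500 / (0.8·0.3500 + 0.3·0.6500) ≈ 0.5895
After 'present': P(species A) = 0.8·0.5895 / (0.8·0.5895 + 0.3·0.4105) ≈ 0.7929
After 'absent': P(species A) = 0.2·0.7929 / (0.2·0.7929 + 0.7·0.2071) ≈ 0.5224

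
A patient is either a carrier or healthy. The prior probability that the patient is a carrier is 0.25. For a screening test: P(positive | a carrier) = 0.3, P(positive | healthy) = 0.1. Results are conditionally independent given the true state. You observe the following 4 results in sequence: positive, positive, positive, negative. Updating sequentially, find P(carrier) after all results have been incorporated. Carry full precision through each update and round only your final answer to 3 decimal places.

After 'positive': P(carrier) = 0.3·0.2500 / (0.3·0.2500 + 0.1·0.7500) ≈ 0.5000
After 'positive': P(carrier) = 0.3·0.5000 / (0.3·0.5000 + 0.1·0.5000) ≈ 0.7500
After 'positive': P(carrier) = 0.3·0.7500 / (0.3·0.7500 + 0.1·0.2500) ≈ 0.9000
After 'negative': P(carrier) = 0.7·0.9000 / (0.7·0.9000 + 0.9·0.1000) ≈ 0.8750

0.875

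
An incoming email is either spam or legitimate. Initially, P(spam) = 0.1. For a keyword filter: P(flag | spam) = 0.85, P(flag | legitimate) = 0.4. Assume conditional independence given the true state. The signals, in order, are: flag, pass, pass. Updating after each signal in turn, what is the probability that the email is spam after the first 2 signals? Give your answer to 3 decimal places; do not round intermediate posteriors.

After 'flag': P(spam) = 0.85·0.1000 / (0.85·0.1000 + 0.4·0.9000) ≈ 0.1910
After 'pass': P(spam) = 0.15·0.1910 / (0.15·0.1910 + 0.6·0.8090) ≈ 0.0557

0.056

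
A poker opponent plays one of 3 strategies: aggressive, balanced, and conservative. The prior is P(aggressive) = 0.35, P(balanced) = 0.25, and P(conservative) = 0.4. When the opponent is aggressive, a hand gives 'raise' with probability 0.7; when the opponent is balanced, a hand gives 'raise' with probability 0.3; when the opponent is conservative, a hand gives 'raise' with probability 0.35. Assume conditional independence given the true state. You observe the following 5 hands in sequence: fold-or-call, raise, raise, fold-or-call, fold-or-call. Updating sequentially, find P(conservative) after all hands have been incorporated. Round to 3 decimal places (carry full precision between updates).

0.521

After 'fold-or-call': normaliser = 0.3·0.3500 + 0.7·0.2500 + 0.65·0.4000; P(aggressive) ≈ 0.1944, P(balanced) ≈ 0.3241, P(conservative) ≈ 0.4815
After 'raise': normaliser = 0.7·0.1944 + 0.3·0.3241 + 0.35·0.4815; P(aggressive) ≈ 0.3387, P(balanced) ≈ 0.2419, P(conservative) ≈ 0.4194
After 'raise': normaliser = 0.7·0.3387 + 0.3·0.2419 + 0.35·0.4194; P(aggressive) ≈ 0.5194, P(balanced) ≈ 0.1590, P(conservative) ≈ 0.3216
After 'fold-or-call': normaliser = 0.3·0.5194 + 0.7·0.1590 + 0.65·0.3216; P(aggressive) ≈ 0.3273, P(balanced) ≈ 0.2338, P(conservative) ≈ 0.4390
After 'fold-or-call': normaliser = 0.3·0.3273 + 0.7·0.2338 + 0.65·0.4390; P(aggressive) ≈ 0.1794, P(balanced) ≈ 0.2991, P(conservative) ≈ 0.5215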